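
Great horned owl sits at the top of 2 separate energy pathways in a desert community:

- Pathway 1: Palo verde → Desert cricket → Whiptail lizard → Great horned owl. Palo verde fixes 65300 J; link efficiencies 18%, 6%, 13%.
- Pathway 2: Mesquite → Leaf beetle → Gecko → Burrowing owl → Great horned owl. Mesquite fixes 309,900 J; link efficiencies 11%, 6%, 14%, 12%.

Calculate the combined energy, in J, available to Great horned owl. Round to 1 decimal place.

126.0 J

Pathway 1: 65300 × 0.18 × 0.06 × 0.13 = 91.6812 J
Pathway 2: 309900 × 0.11 × 0.06 × 0.14 × 0.12 = 34.361712 J
Total at Great horned owl: 91.6812 + 34.361712 = 126.042912 J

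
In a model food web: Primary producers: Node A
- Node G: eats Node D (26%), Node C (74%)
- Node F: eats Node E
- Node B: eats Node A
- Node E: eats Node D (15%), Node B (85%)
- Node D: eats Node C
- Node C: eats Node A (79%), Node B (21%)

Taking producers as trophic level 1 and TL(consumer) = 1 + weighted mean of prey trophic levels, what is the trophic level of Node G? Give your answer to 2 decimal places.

3.47

Node B: 1 + 1 = 2
Node C: 1 + (0.79×1 + 0.21×2) = 2.21
Node D: 1 + 2.21 = 3.21
Node E: 1 + (0.15×3.21 + 0.85×2) = 3.1815
Node F: 1 + 3.1815 = 4.1815
Node G: 1 + (0.26×3.21 + 0.74×2.21) = 3.47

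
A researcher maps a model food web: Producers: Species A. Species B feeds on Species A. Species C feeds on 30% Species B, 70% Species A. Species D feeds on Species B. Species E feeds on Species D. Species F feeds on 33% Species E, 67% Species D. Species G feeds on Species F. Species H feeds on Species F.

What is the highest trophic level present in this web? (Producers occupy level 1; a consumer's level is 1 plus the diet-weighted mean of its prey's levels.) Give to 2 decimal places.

5.33

Species B: 1 + 1 = 2
Species C: 1 + (0.3×2 + 0.7×1) = 2.3
Species D: 1 + 2 = 3
Species E: 1 + 3 = 4
Species F: 1 + (0.33×4 + 0.67×3) = 4.33
Species G: 1 + 4.33 = 5.33
Species H: 1 + 4.33 = 5.33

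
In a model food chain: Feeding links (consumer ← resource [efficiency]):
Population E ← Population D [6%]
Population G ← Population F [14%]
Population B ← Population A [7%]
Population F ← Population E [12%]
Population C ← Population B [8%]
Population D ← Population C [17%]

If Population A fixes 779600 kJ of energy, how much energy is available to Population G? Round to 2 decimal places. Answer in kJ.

0.75 kJ

Population B: 779600 × 0.07 = 54572 kJ
Population C: 54572 × 0.08 = 4365.76 kJ
Population D: 4365.76 × 0.17 = 742.1792 kJ
Population E: 742.1792 × 0.06 = 44.530752 kJ
Population F: 44.530752 × 0.12 = 5.34369024 kJ
Population G: 5.34369024 × 0.14 = 0.7481166336 kJ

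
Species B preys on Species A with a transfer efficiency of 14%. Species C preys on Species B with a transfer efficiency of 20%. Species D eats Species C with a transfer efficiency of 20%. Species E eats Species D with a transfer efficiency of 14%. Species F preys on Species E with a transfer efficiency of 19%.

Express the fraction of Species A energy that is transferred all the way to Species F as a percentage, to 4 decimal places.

Product of link efficiencies: 0.14 × 0.2 × 0.2 × 0.14 × 0.19 = 0.00014896
As a percentage: 0.00014896 × 100 = 0.0149%

0.0149%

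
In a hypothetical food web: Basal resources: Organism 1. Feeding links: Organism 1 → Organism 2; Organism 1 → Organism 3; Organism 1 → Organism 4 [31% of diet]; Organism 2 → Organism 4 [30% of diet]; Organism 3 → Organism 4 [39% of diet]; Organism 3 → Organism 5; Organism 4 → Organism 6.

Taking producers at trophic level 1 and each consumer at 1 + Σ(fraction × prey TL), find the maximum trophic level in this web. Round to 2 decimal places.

3.69

Organism 2: 1 + 1 = 2
Organism 3: 1 + 1 = 2
Organism 4: 1 + (0.31×1 + 0.3×2 + 0.39×2) = 2.69
Organism 5: 1 + 2 = 3
Organism 6: 1 + 2.69 = 3.69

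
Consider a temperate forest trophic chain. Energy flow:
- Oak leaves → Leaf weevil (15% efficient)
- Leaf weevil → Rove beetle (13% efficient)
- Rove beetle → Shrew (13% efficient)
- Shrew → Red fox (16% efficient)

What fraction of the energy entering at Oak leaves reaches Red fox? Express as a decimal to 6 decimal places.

0.000406

Product of link efficiencies: 0.15 × 0.13 × 0.13 × 0.16 = 0.0004056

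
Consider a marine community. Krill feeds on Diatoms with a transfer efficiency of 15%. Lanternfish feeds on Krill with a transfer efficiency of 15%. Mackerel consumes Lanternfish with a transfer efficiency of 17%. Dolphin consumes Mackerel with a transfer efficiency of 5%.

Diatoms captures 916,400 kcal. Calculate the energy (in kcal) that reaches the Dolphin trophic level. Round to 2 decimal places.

175.26 kcal

Krill: 916400 × 0.15 = 137460 kcal
Lanternfish: 137460 × 0.15 = 20619 kcal
Mackerel: 20619 × 0.17 = 3505.23 kcal
Dolphin: 3505.23 × 0.05 = 175.2615 kcal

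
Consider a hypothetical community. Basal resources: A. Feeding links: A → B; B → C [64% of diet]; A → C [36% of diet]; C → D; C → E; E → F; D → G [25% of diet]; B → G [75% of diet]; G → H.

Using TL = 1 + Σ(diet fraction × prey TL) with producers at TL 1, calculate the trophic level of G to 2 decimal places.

3.41

B: 1 + 1 = 2
C: 1 + (0.64×2 + 0.36×1) = 2.64
D: 1 + 2.64 = 3.64
E: 1 + 2.64 = 3.64
F: 1 + 3.64 = 4.64
G: 1 + (0.25×3.64 + 0.75×2) = 3.41
H: 1 + 3.41 = 4.41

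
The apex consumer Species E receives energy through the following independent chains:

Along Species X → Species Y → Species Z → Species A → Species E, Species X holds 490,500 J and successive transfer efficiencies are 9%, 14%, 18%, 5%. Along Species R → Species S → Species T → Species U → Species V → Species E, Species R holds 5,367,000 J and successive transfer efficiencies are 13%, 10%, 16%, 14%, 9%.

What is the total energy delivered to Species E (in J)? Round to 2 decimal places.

Via Species X: 490500 × 0.09 × 0.14 × 0.18 × 0.05 = 55.6227 J
Via Species R: 5367000 × 0.13 × 0.1 × 0.16 × 0.14 × 0.09 = 140.658336 J
Total at Species E: 55.6227 + 140.658336 = 196.281036 J

196.28 J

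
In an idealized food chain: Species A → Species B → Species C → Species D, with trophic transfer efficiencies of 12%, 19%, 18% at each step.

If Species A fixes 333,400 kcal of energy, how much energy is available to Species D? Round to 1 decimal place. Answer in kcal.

1368.3 kcal

Species B: 333400 × 0.12 = 40008 kcal
Species C: 40008 × 0.19 = 7601.52 kcal
Species D: 7601.52 × 0.18 = 1368.2736 kcal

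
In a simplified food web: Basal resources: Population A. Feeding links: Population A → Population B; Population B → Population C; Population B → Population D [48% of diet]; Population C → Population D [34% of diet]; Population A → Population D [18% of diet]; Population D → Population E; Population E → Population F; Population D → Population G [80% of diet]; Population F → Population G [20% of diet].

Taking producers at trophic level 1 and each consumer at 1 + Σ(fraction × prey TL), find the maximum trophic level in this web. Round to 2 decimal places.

5.16

Population B: 1 + 1 = 2
Population C: 1 + 2 = 3
Population D: 1 + (0.48×2 + 0.34×3 + 0.18×1) = 3.16
Population E: 1 + 3.16 = 4.16
Population F: 1 + 4.16 = 5.16
Population G: 1 + (0.8×3.16 + 0.2×5.16) = 4.56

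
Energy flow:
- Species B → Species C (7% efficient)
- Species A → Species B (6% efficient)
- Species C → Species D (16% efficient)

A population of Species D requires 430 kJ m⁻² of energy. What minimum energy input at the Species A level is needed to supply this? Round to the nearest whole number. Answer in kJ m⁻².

639881 kJ m⁻²

Cumulative transfer efficiency: 0.06 × 0.07 × 0.16 = 0.000672
Species A energy = 430 / 0.000672 = 639881 kJ m⁻²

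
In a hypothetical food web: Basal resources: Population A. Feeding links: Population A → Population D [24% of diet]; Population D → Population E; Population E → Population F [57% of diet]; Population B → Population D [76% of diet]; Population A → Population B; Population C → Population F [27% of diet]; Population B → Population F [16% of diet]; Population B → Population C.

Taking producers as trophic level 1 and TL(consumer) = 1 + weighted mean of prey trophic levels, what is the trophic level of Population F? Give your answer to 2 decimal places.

4.27

Population B: 1 + 1 = 2
Population C: 1 + 2 = 3
Population D: 1 + (0.76×2 + 0.24×1) = 2.76
Population E: 1 + 2.76 = 3.76
Population F: 1 + (0.27×3 + 0.16×2 + 0.57×3.76) = 4.2732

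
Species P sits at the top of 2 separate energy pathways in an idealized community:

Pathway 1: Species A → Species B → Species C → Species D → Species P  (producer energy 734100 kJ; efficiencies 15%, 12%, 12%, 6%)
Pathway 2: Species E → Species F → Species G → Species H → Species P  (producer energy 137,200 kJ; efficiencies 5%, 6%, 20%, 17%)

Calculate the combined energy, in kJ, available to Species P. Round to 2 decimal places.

Pathway 1: 734100 × 0.15 × 0.12 × 0.12 × 0.06 = 95.13936 kJ
Pathway 2: 137200 × 0.05 × 0.06 × 0.2 × 0.17 = 13.9944 kJ
Total at Species P: 95.13936 + 13.9944 = 109.13376 kJ

109.13 kJ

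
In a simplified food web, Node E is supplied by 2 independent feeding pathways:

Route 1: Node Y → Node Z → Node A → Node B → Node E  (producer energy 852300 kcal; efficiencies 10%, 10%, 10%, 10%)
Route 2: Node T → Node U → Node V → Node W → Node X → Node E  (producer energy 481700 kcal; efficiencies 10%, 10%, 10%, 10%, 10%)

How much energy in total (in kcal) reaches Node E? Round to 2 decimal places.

Route 1: 852300 × 0.1 × 0.1 × 0.1 × 0.1 = 85.23 kcal
Route 2: 481700 × 0.1 × 0.1 × 0.1 × 0.1 × 0.1 = 4.817 kcal
Total at Node E: 85.23 + 4.817 = 90.047 kcal

90.05 kcal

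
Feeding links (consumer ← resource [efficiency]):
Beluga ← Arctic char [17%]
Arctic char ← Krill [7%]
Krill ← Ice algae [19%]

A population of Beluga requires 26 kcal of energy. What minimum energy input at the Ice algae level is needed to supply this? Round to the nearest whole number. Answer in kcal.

11499 kcal

Cumulative transfer efficiency: 0.19 × 0.07 × 0.17 = 0.002261
Ice algae energy = 26 / 0.002261 = 11499 kcal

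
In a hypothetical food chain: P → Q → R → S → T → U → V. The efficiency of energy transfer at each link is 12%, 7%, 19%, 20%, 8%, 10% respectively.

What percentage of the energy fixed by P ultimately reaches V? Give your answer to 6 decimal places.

0.000255%

Product of link efficiencies: 0.12 × 0.07 × 0.19 × 0.2 × 0.08 × 0.1 = 0.0000025536
As a percentage: 0.0000025536 × 100 = 0.000255%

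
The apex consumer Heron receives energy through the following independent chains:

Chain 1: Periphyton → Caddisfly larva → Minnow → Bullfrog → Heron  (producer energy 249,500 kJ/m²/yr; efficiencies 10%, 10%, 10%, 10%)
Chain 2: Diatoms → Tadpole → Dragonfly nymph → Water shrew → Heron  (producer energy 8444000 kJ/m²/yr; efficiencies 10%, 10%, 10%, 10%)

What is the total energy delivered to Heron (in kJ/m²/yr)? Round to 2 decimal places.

Chain 1: 249500 × 0.1 × 0.1 × 0.1 × 0.1 = 24.95 kJ/m²/yr
Chain 2: 8444000 × 0.1 × 0.1 × 0.1 × 0.1 = 844.4 kJ/m²/yr
Total at Heron: 24.95 + 844.4 = 869.35 kJ/m²/yr

869.35 kJ/m²/yr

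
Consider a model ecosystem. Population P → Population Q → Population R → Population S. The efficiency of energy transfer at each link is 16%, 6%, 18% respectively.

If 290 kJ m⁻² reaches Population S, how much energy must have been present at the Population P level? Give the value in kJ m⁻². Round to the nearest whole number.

167824 kJ m⁻²

Cumulative transfer efficiency: 0.16 × 0.06 × 0.18 = 0.001728
Population P energy = 290 / 0.001728 = 167824 kJ m⁻²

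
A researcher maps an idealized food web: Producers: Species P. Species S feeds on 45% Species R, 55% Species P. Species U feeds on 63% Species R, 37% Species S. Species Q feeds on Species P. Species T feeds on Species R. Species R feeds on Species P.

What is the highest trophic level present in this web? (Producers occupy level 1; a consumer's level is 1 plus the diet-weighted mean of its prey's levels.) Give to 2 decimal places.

Species Q: 1 + 1 = 2
Species R: 1 + 1 = 2
Species S: 1 + (0.45×2 + 0.55×1) = 2.45
Species T: 1 + 2 = 3
Species U: 1 + (0.63×2 + 0.37×2.45) = 3.1665

3.17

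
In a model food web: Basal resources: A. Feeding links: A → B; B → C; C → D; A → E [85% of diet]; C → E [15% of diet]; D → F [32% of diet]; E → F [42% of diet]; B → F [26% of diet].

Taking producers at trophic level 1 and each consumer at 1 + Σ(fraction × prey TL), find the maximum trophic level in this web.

4

B: 1 + 1 = 2
C: 1 + 2 = 3
D: 1 + 3 = 4
E: 1 + (0.85×1 + 0.15×3) = 2.3
F: 1 + (0.32×4 + 0.42×2.3 + 0.26×2) = 3.766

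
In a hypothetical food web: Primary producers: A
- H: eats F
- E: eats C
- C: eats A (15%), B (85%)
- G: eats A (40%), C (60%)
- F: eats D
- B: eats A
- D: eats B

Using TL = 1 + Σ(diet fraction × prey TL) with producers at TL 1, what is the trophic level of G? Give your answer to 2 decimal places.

3.11

B: 1 + 1 = 2
C: 1 + (0.15×1 + 0.85×2) = 2.85
D: 1 + 2 = 3
E: 1 + 2.85 = 3.85
F: 1 + 3 = 4
G: 1 + (0.4×1 + 0.6×2.85) = 3.11
H: 1 + 4 = 5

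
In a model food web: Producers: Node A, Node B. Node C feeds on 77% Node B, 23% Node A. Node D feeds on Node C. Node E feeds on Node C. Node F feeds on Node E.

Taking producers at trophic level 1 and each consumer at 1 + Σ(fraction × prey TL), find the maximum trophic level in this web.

Node C: 1 + (0.77×1 + 0.23×1) = 2
Node D: 1 + 2 = 3
Node E: 1 + 2 = 3
Node F: 1 + 3 = 4

4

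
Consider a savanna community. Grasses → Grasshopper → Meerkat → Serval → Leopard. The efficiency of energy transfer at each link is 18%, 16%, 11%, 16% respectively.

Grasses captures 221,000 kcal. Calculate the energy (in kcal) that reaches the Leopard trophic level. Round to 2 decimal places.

112.02 kcal

Grasshopper: 221000 × 0.18 = 39780 kcal
Meerkat: 39780 × 0.16 = 6364.8 kcal
Serval: 6364.8 × 0.11 = 700.128 kcal
Leopard: 700.128 × 0.16 = 112.02048 kcal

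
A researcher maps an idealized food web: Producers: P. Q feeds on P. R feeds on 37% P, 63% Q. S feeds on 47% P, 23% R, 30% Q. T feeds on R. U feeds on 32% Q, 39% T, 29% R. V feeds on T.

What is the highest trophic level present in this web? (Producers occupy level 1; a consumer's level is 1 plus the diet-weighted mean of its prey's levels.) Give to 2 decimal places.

Q: 1 + 1 = 2
R: 1 + (0.37×1 + 0.63×2) = 2.63
S: 1 + (0.47×1 + 0.23×2.63 + 0.3×2) = 2.6749
T: 1 + 2.63 = 3.63
U: 1 + (0.32×2 + 0.39×3.63 + 0.29×2.63) = 3.8184
V: 1 + 3.63 = 4.63

4.63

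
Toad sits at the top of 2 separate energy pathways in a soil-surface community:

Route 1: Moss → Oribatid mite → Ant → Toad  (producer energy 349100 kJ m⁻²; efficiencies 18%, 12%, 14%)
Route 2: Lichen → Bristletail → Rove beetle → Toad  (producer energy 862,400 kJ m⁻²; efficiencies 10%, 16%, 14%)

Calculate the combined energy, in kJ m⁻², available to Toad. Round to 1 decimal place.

Route 1: 349100 × 0.18 × 0.12 × 0.14 = 1055.6784 kJ m⁻²
Route 2: 862400 × 0.1 × 0.16 × 0.14 = 1931.776 kJ m⁻²
Total at Toad: 1055.6784 + 1931.776 = 2987.4544 kJ m⁻²

2987.5 kJ m⁻²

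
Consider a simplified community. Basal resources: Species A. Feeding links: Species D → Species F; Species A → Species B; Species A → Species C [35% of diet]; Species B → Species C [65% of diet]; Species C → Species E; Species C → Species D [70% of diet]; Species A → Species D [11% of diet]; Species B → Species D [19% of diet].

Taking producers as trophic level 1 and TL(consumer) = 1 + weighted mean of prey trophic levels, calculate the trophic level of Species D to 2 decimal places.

Species B: 1 + 1 = 2
Species C: 1 + (0.65×2 + 0.35×1) = 2.65
Species D: 1 + (0.19×2 + 0.11×1 + 0.7×2.65) = 3.345
Species E: 1 + 2.65 = 3.65
Species F: 1 + 3.345 = 4.345

3.35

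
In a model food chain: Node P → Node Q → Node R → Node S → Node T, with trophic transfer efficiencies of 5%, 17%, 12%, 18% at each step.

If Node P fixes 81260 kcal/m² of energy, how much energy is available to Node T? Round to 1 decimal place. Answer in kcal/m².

Node Q: 81260 × 0.05 = 4063 kcal/m²
Node R: 4063 × 0.17 = 690.71 kcal/m²
Node S: 690.71 × 0.12 = 82.8852 kcal/m²
Node T: 82.8852 × 0.18 = 14.919336 kcal/m²

14.9 kcal/m²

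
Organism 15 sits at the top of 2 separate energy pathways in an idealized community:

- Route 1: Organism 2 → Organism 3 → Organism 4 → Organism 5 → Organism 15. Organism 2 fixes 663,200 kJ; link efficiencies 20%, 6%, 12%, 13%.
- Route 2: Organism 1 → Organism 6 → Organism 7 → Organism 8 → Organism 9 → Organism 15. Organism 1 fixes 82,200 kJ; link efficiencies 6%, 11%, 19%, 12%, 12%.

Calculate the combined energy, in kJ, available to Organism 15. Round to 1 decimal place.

Route 1: 663200 × 0.2 × 0.06 × 0.12 × 0.13 = 124.15104 kJ
Route 2: 82200 × 0.06 × 0.11 × 0.19 × 0.12 × 0.12 = 1.48433472 kJ
Total at Organism 15: 124.15104 + 1.48433472 = 125.63537472 kJ

125.6 kJ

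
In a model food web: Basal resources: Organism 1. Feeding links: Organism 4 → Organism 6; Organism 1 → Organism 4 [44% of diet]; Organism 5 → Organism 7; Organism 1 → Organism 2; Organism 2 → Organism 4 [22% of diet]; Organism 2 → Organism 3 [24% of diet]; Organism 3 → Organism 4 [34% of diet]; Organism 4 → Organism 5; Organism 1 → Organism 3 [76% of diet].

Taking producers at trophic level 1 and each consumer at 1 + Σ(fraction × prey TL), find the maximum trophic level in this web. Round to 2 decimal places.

Organism 2: 1 + 1 = 2
Organism 3: 1 + (0.76×1 + 0.24×2) = 2.24
Organism 4: 1 + (0.34×2.24 + 0.22×2 + 0.44×1) = 2.6416
Organism 5: 1 + 2.6416 = 3.6416
Organism 6: 1 + 2.6416 = 3.6416
Organism 7: 1 + 3.6416 = 4.6416

4.64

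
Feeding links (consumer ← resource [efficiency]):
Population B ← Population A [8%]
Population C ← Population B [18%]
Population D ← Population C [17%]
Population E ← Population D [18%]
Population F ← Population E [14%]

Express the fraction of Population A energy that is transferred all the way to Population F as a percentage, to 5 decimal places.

0.00617%

Product of link efficiencies: 0.08 × 0.18 × 0.17 × 0.18 × 0.14 = 0.0000616896
As a percentage: 0.0000616896 × 100 = 0.00617%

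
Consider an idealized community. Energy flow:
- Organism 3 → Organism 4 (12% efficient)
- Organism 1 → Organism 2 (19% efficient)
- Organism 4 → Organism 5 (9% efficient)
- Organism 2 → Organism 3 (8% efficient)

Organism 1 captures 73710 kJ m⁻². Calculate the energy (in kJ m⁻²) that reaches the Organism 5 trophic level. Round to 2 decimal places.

12.10 kJ m⁻²

Organism 2: 73710 × 0.19 = 14004.9 kJ m⁻²
Organism 3: 14004.9 × 0.08 = 1120.392 kJ m⁻²
Organism 4: 1120.392 × 0.12 = 134.44704 kJ m⁻²
Organism 5: 134.44704 × 0.09 = 12.1002336 kJ m⁻²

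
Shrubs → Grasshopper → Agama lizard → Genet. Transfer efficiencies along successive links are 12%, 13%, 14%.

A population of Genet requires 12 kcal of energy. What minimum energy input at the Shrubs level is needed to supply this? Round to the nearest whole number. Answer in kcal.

5495 kcal

Cumulative transfer efficiency: 0.12 × 0.13 × 0.14 = 0.002184
Shrubs energy = 12 / 0.002184 = 5495 kcal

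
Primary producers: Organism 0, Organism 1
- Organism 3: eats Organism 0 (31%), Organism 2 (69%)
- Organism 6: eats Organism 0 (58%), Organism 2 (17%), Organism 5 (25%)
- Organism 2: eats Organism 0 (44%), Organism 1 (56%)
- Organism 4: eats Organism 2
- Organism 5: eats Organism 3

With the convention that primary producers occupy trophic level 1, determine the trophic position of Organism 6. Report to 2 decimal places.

2.84

Organism 2: 1 + (0.44×1 + 0.56×1) = 2
Organism 3: 1 + (0.31×1 + 0.69×2) = 2.69
Organism 4: 1 + 2 = 3
Organism 5: 1 + 2.69 = 3.69
Organism 6: 1 + (0.58×1 + 0.17×2 + 0.25×3.69) = 2.8425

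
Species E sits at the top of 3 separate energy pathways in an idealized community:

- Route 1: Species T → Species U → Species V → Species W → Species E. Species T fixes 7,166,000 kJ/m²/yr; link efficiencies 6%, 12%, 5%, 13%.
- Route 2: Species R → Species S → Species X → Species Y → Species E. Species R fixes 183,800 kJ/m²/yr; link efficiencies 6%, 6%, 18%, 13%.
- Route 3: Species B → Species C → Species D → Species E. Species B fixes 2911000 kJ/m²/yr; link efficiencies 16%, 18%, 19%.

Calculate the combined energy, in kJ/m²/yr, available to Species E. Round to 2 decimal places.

16279.84 kJ/m²/yr

Route 1: 7166000 × 0.06 × 0.12 × 0.05 × 0.13 = 335.3688 kJ/m²/yr
Route 2: 183800 × 0.06 × 0.06 × 0.18 × 0.13 = 15.483312 kJ/m²/yr
Route 3: 2911000 × 0.16 × 0.18 × 0.19 = 15928.992 kJ/m²/yr
Total at Species E: 335.3688 + 15.483312 + 15928.992 = 16279.844112 kJ/m²/yr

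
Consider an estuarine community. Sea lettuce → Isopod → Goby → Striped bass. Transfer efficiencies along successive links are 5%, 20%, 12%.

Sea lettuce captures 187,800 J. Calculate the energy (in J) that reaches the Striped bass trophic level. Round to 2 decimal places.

225.36 J

Isopod: 187800 × 0.05 = 9390 J
Goby: 9390 × 0.2 = 1878 J
Striped bass: 1878 × 0.12 = 225.36 J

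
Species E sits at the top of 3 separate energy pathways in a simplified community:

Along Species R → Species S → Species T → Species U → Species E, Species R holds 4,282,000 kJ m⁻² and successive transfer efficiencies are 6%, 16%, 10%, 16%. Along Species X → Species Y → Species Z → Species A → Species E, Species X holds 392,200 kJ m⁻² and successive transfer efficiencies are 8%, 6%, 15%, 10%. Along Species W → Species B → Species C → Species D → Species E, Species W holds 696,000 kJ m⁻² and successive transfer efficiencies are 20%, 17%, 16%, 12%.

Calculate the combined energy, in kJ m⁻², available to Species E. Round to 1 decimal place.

Via Species R: 4282000 × 0.06 × 0.16 × 0.1 × 0.16 = 657.7152 kJ m⁻²
Via Species X: 392200 × 0.08 × 0.06 × 0.15 × 0.1 = 28.2384 kJ m⁻²
Via Species W: 696000 × 0.2 × 0.17 × 0.16 × 0.12 = 454.3488 kJ m⁻²
Total at Species E: 657.7152 + 28.2384 + 454.3488 = 1140.3024 kJ m⁻²

1140.3 kJ m⁻²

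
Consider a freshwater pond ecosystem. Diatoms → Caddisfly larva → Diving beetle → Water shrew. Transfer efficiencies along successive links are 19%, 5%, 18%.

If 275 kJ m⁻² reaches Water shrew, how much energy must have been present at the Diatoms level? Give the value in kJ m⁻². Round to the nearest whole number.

160819 kJ m⁻²

Cumulative transfer efficiency: 0.19 × 0.05 × 0.18 = 0.00171
Diatoms energy = 275 / 0.00171 = 160819 kJ m⁻²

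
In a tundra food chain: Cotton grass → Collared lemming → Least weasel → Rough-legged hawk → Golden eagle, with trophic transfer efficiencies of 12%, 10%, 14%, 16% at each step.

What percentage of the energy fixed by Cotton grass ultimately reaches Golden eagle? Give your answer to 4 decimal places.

Product of link efficiencies: 0.12 × 0.1 × 0.14 × 0.16 = 0.0002688
As a percentage: 0.0002688 × 100 = 0.0269%

0.0269%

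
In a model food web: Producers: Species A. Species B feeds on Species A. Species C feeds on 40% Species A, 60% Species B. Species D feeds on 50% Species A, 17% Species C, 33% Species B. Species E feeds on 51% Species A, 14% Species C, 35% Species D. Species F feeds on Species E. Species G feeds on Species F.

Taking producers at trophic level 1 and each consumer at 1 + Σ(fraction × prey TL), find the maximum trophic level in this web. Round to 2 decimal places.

4.78

Species B: 1 + 1 = 2
Species C: 1 + (0.4×1 + 0.6×2) = 2.6
Species D: 1 + (0.5×1 + 0.17×2.6 + 0.33×2) = 2.602
Species E: 1 + (0.51×1 + 0.14×2.6 + 0.35×2.602) = 2.7847
Species F: 1 + 2.7847 = 3.7847
Species G: 1 + 3.7847 = 4.7847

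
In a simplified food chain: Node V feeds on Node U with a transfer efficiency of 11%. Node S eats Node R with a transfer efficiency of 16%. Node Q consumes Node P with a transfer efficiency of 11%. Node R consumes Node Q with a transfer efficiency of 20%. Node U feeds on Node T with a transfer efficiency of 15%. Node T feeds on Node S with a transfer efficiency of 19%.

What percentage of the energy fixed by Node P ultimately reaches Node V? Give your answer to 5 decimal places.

0.00110%

Product of link efficiencies: 0.11 × 0.2 × 0.16 × 0.19 × 0.15 × 0.11 = 0.0000110352
As a percentage: 0.0000110352 × 100 = 0.00110%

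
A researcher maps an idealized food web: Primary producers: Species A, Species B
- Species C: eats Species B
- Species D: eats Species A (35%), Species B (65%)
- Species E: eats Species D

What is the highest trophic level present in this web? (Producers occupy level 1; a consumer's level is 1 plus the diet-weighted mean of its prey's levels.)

Species C: 1 + 1 = 2
Species D: 1 + (0.35×1 + 0.65×1) = 2
Species E: 1 + 2 = 3

3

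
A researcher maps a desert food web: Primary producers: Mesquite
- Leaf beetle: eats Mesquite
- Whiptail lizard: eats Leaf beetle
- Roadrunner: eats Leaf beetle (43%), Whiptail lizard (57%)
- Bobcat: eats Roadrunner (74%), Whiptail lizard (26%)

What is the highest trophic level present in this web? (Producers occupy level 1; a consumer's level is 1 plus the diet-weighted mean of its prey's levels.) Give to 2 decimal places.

Leaf beetle: 1 + 1 = 2
Whiptail lizard: 1 + 2 = 3
Roadrunner: 1 + (0.43×2 + 0.57×3) = 3.57
Bobcat: 1 + (0.74×3.57 + 0.26×3) = 4.4218

4.42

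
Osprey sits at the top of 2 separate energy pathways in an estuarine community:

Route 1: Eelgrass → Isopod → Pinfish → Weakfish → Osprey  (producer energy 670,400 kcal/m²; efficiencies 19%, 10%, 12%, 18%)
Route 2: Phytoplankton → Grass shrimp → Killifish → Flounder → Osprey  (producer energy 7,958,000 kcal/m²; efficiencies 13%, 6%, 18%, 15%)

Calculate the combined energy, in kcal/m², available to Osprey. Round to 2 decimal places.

1951.09 kcal/m²

Route 1: 670400 × 0.19 × 0.1 × 0.12 × 0.18 = 275.13216 kcal/m²
Route 2: 7958000 × 0.13 × 0.06 × 0.18 × 0.15 = 1675.9548 kcal/m²
Total at Osprey: 275.13216 + 1675.9548 = 1951.08696 kcal/m²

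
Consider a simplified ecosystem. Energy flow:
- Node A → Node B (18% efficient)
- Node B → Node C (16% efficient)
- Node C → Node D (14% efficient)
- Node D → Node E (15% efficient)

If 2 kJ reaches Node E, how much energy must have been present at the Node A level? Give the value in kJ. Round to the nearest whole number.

Cumulative transfer efficiency: 0.18 × 0.16 × 0.14 × 0.15 = 0.0006048
Node A energy = 2 / 0.0006048 = 3307 kJ

3307 kJ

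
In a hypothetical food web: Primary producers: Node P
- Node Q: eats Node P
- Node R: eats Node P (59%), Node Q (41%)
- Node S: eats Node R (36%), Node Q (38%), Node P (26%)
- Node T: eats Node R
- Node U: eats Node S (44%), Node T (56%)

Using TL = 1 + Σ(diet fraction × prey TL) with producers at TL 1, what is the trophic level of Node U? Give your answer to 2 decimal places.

4.18

Node Q: 1 + 1 = 2
Node R: 1 + (0.59×1 + 0.41×2) = 2.41
Node S: 1 + (0.36×2.41 + 0.38×2 + 0.26×1) = 2.8876
Node T: 1 + 2.41 = 3.41
Node U: 1 + (0.44×2.8876 + 0.56×3.41) = 4.180144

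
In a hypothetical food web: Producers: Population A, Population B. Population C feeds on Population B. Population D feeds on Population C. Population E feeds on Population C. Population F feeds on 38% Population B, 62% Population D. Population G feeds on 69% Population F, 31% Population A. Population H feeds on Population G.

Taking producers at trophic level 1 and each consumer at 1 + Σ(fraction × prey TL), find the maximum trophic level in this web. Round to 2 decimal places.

4.55

Population C: 1 + 1 = 2
Population D: 1 + 2 = 3
Population E: 1 + 2 = 3
Population F: 1 + (0.38×1 + 0.62×3) = 3.24
Population G: 1 + (0.69×3.24 + 0.31×1) = 3.5456
Population H: 1 + 3.5456 = 4.5456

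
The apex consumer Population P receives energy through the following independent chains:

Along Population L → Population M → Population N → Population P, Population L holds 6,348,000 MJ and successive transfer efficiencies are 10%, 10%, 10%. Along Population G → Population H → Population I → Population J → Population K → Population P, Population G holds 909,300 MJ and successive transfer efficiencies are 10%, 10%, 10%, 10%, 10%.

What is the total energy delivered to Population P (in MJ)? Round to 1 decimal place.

6357.1 MJ

Via Population L: 6348000 × 0.1 × 0.1 × 0.1 = 6348 MJ
Via Population G: 909300 × 0.1 × 0.1 × 0.1 × 0.1 × 0.1 = 9.093 MJ
Total at Population P: 6348 + 9.093 = 6357.093 MJ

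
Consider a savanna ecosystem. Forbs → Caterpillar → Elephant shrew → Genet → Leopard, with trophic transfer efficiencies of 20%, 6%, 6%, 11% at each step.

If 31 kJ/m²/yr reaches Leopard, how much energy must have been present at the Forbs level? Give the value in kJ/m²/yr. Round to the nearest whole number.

Cumulative transfer efficiency: 0.2 × 0.06 × 0.06 × 0.11 = 0.0000792
Forbs energy = 31 / 0.0000792 = 391414 kJ/m²/yr

391414 kJ/m²/yr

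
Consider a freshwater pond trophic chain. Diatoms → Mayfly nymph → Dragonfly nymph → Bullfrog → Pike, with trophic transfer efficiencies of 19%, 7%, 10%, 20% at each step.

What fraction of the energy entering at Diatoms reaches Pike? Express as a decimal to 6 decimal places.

0.000266

Product of link efficiencies: 0.19 × 0.07 × 0.1 × 0.2 = 0.000266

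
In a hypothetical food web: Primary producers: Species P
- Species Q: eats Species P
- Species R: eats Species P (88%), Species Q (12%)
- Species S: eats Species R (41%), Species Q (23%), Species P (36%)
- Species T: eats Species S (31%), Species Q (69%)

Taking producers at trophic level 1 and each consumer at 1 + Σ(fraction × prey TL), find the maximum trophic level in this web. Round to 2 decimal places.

Species Q: 1 + 1 = 2
Species R: 1 + (0.88×1 + 0.12×2) = 2.12
Species S: 1 + (0.41×2.12 + 0.23×2 + 0.36×1) = 2.6892
Species T: 1 + (0.31×2.6892 + 0.69×2) = 3.213652

3.21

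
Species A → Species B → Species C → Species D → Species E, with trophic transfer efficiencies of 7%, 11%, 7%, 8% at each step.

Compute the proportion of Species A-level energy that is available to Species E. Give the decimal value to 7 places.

Product of link efficiencies: 0.07 × 0.11 × 0.07 × 0.08 = 0.00004312

0.0000431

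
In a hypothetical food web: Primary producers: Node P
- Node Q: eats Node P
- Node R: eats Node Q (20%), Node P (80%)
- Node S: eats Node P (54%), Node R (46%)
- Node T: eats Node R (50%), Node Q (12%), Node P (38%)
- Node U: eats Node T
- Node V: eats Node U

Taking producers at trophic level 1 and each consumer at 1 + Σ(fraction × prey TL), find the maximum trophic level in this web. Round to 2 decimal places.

4.72

Node Q: 1 + 1 = 2
Node R: 1 + (0.2×2 + 0.8×1) = 2.2
Node S: 1 + (0.54×1 + 0.46×2.2) = 2.552
Node T: 1 + (0.5×2.2 + 0.12×2 + 0.38×1) = 2.72
Node U: 1 + 2.72 = 3.72
Node V: 1 + 3.72 = 4.72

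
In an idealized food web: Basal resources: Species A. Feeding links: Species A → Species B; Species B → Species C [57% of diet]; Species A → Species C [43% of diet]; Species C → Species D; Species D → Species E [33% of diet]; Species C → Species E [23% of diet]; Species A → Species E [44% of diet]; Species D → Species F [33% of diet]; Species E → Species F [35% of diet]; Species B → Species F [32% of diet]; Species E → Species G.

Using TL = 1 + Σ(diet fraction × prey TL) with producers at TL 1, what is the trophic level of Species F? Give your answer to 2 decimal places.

Species B: 1 + 1 = 2
Species C: 1 + (0.57×2 + 0.43×1) = 2.57
Species D: 1 + 2.57 = 3.57
Species E: 1 + (0.33×3.57 + 0.23×2.57 + 0.44×1) = 3.2092
Species F: 1 + (0.33×3.57 + 0.35×3.2092 + 0.32×2) = 3.94132
Species G: 1 + 3.2092 = 4.2092

3.94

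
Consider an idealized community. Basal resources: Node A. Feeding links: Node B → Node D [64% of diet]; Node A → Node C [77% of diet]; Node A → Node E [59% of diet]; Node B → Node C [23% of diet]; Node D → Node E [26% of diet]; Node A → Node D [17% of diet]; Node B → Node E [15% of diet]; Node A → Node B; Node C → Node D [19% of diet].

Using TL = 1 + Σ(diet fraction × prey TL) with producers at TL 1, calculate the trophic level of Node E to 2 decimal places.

2.64

Node B: 1 + 1 = 2
Node C: 1 + (0.23×2 + 0.77×1) = 2.23
Node D: 1 + (0.19×2.23 + 0.17×1 + 0.64×2) = 2.8737
Node E: 1 + (0.59×1 + 0.15×2 + 0.26×2.8737) = 2.637162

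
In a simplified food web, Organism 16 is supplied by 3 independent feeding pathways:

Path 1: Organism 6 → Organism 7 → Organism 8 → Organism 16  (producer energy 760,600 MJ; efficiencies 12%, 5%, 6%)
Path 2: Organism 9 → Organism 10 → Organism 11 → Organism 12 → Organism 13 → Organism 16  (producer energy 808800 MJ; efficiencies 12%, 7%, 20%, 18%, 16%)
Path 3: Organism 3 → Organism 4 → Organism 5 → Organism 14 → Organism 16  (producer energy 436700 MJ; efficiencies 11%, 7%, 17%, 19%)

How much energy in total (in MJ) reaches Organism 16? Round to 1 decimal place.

421.6 MJ

Path 1: 760600 × 0.12 × 0.05 × 0.06 = 273.816 MJ
Path 2: 808800 × 0.12 × 0.07 × 0.2 × 0.18 × 0.16 = 39.1329792 MJ
Path 3: 436700 × 0.11 × 0.07 × 0.17 × 0.19 = 108.611657 MJ
Total at Organism 16: 273.816 + 39.1329792 + 108.611657 = 421.5606362 MJ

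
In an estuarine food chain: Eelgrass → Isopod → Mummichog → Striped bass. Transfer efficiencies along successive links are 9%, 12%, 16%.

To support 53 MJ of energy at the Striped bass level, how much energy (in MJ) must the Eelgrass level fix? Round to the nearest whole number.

30671 MJ

Cumulative transfer efficiency: 0.09 × 0.12 × 0.16 = 0.001728
Eelgrass energy = 53 / 0.001728 = 30671 MJ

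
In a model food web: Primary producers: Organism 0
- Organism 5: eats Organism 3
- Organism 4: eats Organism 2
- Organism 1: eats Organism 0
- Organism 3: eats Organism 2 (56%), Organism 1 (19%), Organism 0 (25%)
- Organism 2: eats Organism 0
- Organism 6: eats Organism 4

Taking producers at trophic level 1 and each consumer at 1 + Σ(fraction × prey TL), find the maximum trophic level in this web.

4

Organism 1: 1 + 1 = 2
Organism 2: 1 + 1 = 2
Organism 3: 1 + (0.56×2 + 0.19×2 + 0.25×1) = 2.75
Organism 4: 1 + 2 = 3
Organism 5: 1 + 2.75 = 3.75
Organism 6: 1 + 3 = 4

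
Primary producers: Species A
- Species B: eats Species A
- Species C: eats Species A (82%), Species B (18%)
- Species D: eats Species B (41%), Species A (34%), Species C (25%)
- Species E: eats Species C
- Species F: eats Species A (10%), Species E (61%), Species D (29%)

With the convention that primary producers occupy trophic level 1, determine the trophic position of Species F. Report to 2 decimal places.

Species B: 1 + 1 = 2
Species C: 1 + (0.82×1 + 0.18×2) = 2.18
Species D: 1 + (0.41×2 + 0.34×1 + 0.25×2.18) = 2.705
Species E: 1 + 2.18 = 3.18
Species F: 1 + (0.1×1 + 0.61×3.18 + 0.29×2.705) = 3.82425

3.82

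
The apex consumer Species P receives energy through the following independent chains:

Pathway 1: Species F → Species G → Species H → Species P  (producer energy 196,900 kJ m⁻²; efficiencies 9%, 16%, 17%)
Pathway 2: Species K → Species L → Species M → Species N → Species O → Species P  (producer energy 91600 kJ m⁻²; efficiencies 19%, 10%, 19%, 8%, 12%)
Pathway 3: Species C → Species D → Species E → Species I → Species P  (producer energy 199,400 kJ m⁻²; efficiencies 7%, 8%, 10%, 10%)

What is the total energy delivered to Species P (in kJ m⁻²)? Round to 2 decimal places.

496.35 kJ m⁻²

Pathway 1: 196900 × 0.09 × 0.16 × 0.17 = 482.0112 kJ m⁻²
Pathway 2: 91600 × 0.19 × 0.1 × 0.19 × 0.08 × 0.12 = 3.1744896 kJ m⁻²
Pathway 3: 199400 × 0.07 × 0.08 × 0.1 × 0.1 = 11.1664 kJ m⁻²
Total at Species P: 482.0112 + 3.1744896 + 11.1664 = 496.3520896 kJ m⁻²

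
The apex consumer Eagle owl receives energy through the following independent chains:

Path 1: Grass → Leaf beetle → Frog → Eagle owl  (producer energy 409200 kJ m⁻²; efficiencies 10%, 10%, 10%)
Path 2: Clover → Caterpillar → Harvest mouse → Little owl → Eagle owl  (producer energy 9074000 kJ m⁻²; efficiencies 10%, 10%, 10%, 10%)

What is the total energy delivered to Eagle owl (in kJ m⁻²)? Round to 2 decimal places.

Path 1: 409200 × 0.1 × 0.1 × 0.1 = 409.2 kJ m⁻²
Path 2: 9074000 × 0.1 × 0.1 × 0.1 × 0.1 = 907.4 kJ m⁻²
Total at Eagle owl: 409.2 + 907.4 = 1316.6 kJ m⁻²

1316.60 kJ m⁻²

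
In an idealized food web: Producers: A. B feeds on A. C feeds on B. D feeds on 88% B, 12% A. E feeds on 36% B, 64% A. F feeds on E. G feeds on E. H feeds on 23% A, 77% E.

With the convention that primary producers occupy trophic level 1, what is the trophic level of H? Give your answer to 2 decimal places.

3.05

B: 1 + 1 = 2
C: 1 + 2 = 3
D: 1 + (0.88×2 + 0.12×1) = 2.88
E: 1 + (0.36×2 + 0.64×1) = 2.36
F: 1 + 2.36 = 3.36
G: 1 + 2.36 = 3.36
H: 1 + (0.23×1 + 0.77×2.36) = 3.0472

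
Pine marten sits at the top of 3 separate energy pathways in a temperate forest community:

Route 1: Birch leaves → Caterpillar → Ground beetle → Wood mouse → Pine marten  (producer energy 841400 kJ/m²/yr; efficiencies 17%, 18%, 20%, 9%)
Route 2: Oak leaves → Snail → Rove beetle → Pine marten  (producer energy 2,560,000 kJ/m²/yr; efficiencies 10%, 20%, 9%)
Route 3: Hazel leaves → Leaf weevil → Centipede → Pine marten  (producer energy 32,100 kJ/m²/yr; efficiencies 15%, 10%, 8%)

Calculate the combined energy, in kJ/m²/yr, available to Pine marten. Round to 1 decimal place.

5110.0 kJ/m²/yr

Route 1: 841400 × 0.17 × 0.18 × 0.2 × 0.09 = 463.44312 kJ/m²/yr
Route 2: 2560000 × 0.1 × 0.2 × 0.09 = 4608 kJ/m²/yr
Route 3: 32100 × 0.15 × 0.1 × 0.08 = 38.52 kJ/m²/yr
Total at Pine marten: 463.44312 + 4608 + 38.52 = 5109.96312 kJ/m²/yr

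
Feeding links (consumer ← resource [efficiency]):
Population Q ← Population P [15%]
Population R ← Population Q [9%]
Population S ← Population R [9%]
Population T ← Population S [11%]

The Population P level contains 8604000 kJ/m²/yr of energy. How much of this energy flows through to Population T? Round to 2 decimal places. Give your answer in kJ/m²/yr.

1149.92 kJ/m²/yr

Population Q: 8604000 × 0.15 = 1290600 kJ/m²/yr
Population R: 1290600 × 0.09 = 116154 kJ/m²/yr
Population S: 116154 × 0.09 = 10453.86 kJ/m²/yr
Population T: 10453.86 × 0.11 = 1149.9246 kJ/m²/yr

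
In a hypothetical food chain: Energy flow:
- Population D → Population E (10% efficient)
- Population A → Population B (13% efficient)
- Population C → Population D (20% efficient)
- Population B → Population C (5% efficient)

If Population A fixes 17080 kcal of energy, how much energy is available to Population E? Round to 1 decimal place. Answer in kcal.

Population B: 17080 × 0.13 = 2220.4 kcal
Population C: 2220.4 × 0.05 = 111.02 kcal
Population D: 111.02 × 0.2 = 22.204 kcal
Population E: 22.204 × 0.1 = 2.2204 kcal

2.2 kcal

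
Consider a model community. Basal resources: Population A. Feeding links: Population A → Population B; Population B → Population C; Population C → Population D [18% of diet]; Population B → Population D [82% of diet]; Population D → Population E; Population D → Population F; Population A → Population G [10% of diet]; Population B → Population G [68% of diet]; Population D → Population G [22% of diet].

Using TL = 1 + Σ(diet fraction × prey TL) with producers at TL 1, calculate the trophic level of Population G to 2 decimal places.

3.16

Population B: 1 + 1 = 2
Population C: 1 + 2 = 3
Population D: 1 + (0.18×3 + 0.82×2) = 3.18
Population E: 1 + 3.18 = 4.18
Population F: 1 + 3.18 = 4.18
Population G: 1 + (0.1×1 + 0.68×2 + 0.22×3.18) = 3.1596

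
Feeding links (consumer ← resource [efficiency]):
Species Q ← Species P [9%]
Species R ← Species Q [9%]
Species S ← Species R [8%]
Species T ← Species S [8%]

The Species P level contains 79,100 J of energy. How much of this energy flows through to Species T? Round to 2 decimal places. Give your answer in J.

4.10 J

Species Q: 79100 × 0.09 = 7119 J
Species R: 7119 × 0.09 = 640.71 J
Species S: 640.71 × 0.08 = 51.2568 J
Species T: 51.2568 × 0.08 = 4.100544 J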